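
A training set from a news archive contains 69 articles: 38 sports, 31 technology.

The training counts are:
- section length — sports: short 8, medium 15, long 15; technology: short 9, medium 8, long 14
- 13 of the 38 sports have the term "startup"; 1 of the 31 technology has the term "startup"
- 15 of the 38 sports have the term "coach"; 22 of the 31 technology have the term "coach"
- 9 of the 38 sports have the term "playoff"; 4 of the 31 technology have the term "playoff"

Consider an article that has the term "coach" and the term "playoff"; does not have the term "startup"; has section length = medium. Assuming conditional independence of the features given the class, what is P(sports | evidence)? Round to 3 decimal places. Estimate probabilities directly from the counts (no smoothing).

0.565

sports: (38/69) × (15/38) × (25/38) × (15/38) × (9/38) ≈ 0.013371
technology: (31/69) × (8/31) × (30/31) × (22/31) × (4/31) ≈ 0.0102745
P(sports | x) = 0.013371 / 0.0236455 ≈ 0.565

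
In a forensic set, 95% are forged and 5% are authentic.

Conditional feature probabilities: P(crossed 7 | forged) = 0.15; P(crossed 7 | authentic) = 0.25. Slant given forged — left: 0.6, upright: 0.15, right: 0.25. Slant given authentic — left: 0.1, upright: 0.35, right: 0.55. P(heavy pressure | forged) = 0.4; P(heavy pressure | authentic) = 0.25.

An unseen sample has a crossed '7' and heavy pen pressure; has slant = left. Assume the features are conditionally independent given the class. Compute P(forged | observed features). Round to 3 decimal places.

0.991

forged: 0.95 × 0.15 × 0.6 × 0.4 = 0.0342
authentic: 0.05 × 0.25 × 0.1 × 0.25 = 0.0003125
P(forged | x) = 0.0342 / 0.0345125 ≈ 0.991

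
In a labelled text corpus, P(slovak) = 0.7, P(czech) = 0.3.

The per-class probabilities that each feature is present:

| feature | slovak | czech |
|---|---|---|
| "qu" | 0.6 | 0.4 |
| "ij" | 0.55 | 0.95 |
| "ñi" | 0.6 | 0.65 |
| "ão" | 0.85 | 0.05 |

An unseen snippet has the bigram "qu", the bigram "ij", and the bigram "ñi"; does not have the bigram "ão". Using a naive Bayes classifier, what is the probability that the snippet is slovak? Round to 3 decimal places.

0.228

slovak: 0.7 × 0.6 × 0.55 × 0.6 × (1−0.85) = 0.02079
czech: 0.3 × 0.4 × 0.95 × 0.65 × (1−0.05) = 0.070395
P(slovak | x) = 0.02079 / 0.091185 ≈ 0.228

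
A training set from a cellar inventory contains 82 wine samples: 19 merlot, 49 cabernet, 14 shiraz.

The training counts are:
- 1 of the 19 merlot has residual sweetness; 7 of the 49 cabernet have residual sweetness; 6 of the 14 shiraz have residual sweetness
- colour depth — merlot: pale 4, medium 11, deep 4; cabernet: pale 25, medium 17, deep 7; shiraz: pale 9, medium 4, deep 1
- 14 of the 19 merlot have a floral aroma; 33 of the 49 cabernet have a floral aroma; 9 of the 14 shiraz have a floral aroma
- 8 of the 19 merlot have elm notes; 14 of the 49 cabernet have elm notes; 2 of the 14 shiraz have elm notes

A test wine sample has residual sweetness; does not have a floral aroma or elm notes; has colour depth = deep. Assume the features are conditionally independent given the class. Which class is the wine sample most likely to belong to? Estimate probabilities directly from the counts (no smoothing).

merlot: (19/82) × (1/19) × (4/19) × (5/19) × (11/19) ≈ 0.000391154
cabernet: (49/82) × (7/49) × (7/49) × (16/49) × (35/49) ≈ 0.00284434
shiraz: (14/82) × (6/14) × (1/14) × (5/14) × (12/14) ≈ 0.00159994
Highest score → cabernet.

cabernet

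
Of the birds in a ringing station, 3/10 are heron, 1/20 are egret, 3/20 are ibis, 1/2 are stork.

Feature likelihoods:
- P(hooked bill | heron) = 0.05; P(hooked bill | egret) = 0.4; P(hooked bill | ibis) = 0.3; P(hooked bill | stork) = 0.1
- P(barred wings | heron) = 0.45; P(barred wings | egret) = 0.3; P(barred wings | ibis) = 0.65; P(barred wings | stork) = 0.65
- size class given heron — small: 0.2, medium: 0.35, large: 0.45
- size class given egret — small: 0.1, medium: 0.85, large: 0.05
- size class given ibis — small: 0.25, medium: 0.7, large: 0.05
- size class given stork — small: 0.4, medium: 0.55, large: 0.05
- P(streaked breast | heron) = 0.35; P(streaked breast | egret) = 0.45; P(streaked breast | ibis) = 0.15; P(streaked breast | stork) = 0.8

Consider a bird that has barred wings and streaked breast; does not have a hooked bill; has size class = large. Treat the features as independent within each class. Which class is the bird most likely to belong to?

heron

heron: 0.3 × (1−0.05) × 0.45 × 0.45 × 0.35 = 0.020199375
egret: 0.05 × (1−0.4) × 0.3 × 0.05 × 0.45 = 0.0002025
ibis: 0.15 × (1−0.3) × 0.65 × 0.05 × 0.15 = 0.000511875
stork: 0.5 × (1−0.1) × 0.65 × 0.05 × 0.8 = 0.0117
Highest score → heron.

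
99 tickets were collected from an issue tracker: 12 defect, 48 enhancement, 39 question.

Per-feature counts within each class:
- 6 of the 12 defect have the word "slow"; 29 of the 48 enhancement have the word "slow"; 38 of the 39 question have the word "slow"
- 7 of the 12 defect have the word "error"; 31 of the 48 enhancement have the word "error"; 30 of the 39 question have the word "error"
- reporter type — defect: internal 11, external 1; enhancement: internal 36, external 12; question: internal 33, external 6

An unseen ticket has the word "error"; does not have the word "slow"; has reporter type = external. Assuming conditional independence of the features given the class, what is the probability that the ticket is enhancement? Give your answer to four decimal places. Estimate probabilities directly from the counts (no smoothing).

0.8821

defect: (12/99) × (6/12) × (7/12) × (1/12) ≈ 0.00294613
enhancement: (48/99) × (19/48) × (31/48) × (12/48) ≈ 0.030987
question: (39/99) × (1/39) × (30/39) × (6/39) ≈ 0.00119539
P(enhancement | x) = 0.030987 / 0.03512852 ≈ 0.8821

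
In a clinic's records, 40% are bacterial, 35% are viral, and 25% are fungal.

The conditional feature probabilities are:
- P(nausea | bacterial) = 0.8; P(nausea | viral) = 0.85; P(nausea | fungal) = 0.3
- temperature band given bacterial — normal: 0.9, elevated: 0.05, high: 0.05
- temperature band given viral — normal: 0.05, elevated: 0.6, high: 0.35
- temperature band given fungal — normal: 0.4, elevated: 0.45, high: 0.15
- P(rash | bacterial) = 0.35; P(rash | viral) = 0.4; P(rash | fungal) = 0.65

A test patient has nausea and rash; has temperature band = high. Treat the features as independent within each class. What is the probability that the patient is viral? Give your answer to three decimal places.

bacterial: 0.4 × 0.8 × 0.05 × 0.35 = 0.0056
viral: 0.35 × 0.85 × 0.35 × 0.4 = 0.04165
fungal: 0.25 × 0.3 × 0.15 × 0.65 = 0.0073125
P(viral | x) = 0.04165 / 0.0545625 ≈ 0.763

0.763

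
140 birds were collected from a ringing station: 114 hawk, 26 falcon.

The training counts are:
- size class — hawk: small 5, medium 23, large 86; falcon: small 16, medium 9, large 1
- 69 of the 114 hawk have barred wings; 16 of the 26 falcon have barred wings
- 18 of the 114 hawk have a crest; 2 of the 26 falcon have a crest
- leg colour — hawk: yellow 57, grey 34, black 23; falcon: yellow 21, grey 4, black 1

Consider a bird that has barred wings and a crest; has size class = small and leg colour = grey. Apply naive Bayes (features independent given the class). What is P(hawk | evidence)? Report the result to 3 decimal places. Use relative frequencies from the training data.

0.550

hawk: (114/140) × (5/114) × (69/114) × (18/114) × (34/114) ≈ 0.00101795
falcon: (26/140) × (16/26) × (16/26) × (2/26) × (4/26) ≈ 0.000832304
P(hawk | x) = 0.00101795 / 0.001850254 ≈ 0.550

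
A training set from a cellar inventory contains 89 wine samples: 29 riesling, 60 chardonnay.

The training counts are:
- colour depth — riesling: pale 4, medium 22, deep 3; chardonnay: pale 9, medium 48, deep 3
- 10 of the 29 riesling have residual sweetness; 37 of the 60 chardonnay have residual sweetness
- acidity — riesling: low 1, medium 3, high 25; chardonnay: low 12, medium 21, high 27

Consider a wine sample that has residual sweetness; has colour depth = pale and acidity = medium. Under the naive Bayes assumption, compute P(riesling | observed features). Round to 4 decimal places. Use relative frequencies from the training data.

riesling: (29/89) × (4/29) × (10/29) × (3/29) ≈ 0.00160323
chardonnay: (60/89) × (9/60) × (37/60) × (21/60) ≈ 0.0218258
P(riesling | x) = 0.00160323 / 0.02342903 ≈ 0.0684

0.0684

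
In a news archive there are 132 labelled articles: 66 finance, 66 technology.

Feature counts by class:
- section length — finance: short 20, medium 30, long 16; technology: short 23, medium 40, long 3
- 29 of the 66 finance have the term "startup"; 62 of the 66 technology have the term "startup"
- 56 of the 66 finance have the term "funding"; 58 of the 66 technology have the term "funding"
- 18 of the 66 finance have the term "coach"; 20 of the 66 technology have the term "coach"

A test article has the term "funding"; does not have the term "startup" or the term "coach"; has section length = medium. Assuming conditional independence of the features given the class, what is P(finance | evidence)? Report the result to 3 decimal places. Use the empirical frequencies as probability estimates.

0.875

finance: (66/132) × (30/66) × (37/66) × (56/66) × (48/66) ≈ 0.0786224
technology: (66/132) × (40/66) × (4/66) × (58/66) × (46/66) ≈ 0.0112486
P(finance | x) = 0.0786224 / 0.089871 ≈ 0.875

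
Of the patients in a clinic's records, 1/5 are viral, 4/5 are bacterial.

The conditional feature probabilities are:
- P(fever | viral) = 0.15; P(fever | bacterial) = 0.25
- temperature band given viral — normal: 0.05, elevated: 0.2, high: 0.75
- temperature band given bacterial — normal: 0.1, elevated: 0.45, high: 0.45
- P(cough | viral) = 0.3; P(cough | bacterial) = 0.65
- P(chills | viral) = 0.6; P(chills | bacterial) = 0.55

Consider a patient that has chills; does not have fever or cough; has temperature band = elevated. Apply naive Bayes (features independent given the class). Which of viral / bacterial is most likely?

viral: 0.2 × (1−0.15) × 0.2 × (1−0.3) × 0.6 = 0.01428
bacterial: 0.8 × (1−0.25) × 0.45 × (1−0.65) × 0.55 = 0.051975
Highest score → bacterial.

bacterial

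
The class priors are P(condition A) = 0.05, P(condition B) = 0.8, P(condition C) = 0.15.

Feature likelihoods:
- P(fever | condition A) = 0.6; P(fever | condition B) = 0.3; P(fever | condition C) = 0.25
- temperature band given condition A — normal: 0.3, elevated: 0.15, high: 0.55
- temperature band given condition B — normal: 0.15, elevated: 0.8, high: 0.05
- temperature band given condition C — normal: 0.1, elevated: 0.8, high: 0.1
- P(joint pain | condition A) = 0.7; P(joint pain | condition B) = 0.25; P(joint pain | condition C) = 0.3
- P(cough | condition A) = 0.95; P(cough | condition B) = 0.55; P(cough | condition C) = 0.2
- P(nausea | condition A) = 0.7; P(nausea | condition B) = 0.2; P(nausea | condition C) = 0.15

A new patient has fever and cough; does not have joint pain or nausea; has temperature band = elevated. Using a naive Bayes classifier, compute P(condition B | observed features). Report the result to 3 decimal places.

0.941

condition A: 0.05 × 0.6 × 0.15 × (1−0.7) × 0.95 × (1−0.7) = 0.00038475
condition B: 0.8 × 0.3 × 0.8 × (1−0.25) × 0.55 × (1−0.2) = 0.06336
condition C: 0.15 × 0.25 × 0.8 × (1−0.3) × 0.2 × (1−0.15) = 0.00357
P(condition B | x) = 0.06336 / 0.06731475 ≈ 0.941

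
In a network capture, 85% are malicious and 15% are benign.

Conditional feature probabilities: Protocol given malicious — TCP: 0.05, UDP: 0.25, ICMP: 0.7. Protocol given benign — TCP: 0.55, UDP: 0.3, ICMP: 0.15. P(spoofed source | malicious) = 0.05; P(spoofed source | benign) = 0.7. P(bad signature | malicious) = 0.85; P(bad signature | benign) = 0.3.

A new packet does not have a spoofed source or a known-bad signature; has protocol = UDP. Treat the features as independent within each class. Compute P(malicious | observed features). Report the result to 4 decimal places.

malicious: 0.85 × 0.25 × (1−0.05) × (1−0.85) = 0.03028125
benign: 0.15 × 0.3 × (1−0.7) × (1−0.3) = 0.00945
P(malicious | x) = 0.03028125 / 0.03973125 ≈ 0.7622

0.7622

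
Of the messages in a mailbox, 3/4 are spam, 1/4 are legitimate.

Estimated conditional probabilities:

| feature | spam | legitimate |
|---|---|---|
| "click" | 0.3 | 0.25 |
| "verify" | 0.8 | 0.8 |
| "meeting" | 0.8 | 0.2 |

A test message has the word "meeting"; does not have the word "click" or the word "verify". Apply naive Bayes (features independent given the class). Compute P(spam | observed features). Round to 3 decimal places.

0.918

spam: 0.75 × (1−0.3) × (1−0.8) × 0.8 = 0.084
legitimate: 0.25 × (1−0.25) × (1−0.8) × 0.2 = 0.0075
P(spam | x) = 0.084 / 0.0915 ≈ 0.918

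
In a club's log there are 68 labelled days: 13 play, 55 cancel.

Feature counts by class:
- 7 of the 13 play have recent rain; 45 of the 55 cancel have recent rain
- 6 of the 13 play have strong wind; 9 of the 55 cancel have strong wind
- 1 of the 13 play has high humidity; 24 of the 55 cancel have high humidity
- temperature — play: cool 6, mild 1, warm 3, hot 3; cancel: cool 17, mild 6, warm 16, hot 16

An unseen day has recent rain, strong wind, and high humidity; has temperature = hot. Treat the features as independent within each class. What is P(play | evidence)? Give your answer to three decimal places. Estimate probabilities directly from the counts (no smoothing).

0.058

play: (13/68) × (7/13) × (6/13) × (1/13) × (3/13) ≈ 0.000843396
cancel: (55/68) × (45/55) × (9/55) × (24/55) × (16/55) ≈ 0.0137464
P(play | x) = 0.000843396 / 0.014589796 ≈ 0.058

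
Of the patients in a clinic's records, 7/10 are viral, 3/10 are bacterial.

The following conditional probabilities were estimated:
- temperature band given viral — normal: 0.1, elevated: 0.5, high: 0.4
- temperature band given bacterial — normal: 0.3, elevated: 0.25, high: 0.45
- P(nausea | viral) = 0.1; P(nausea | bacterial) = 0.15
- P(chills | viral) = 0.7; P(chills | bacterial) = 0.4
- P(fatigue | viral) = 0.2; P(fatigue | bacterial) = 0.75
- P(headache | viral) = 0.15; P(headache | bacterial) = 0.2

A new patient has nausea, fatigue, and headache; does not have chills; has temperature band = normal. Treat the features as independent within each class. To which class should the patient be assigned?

viral: 0.7 × 0.1 × 0.1 × (1−0.7) × 0.2 × 0.15 = 0.000063
bacterial: 0.3 × 0.3 × 0.15 × (1−0.4) × 0.75 × 0.2 = 0.001215
Highest score → bacterial.

bacterial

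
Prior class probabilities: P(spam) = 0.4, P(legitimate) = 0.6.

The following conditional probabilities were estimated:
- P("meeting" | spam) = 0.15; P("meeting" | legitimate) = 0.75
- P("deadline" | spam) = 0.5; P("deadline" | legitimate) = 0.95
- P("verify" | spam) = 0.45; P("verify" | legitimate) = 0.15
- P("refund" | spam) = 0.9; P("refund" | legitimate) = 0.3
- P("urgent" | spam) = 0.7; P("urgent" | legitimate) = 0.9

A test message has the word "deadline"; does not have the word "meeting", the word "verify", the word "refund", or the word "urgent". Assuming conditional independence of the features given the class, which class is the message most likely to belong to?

legitimate

spam: 0.4 × (1−0.15) × 0.5 × (1−0.45) × (1−0.9) × (1−0.7) = 0.002805
legitimate: 0.6 × (1−0.75) × 0.95 × (1−0.15) × (1−0.3) × (1−0.9) = 0.00847875
Highest score → legitimate.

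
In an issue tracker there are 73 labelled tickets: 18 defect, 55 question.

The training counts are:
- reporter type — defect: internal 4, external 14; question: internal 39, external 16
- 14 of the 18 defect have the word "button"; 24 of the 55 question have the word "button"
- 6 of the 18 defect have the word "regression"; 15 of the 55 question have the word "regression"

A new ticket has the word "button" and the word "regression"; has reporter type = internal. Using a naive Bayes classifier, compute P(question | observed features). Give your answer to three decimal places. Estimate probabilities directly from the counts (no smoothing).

defect: (18/73) × (4/18) × (14/18) × (6/18) ≈ 0.014206
question: (55/73) × (39/55) × (24/55) × (15/55) ≈ 0.0635798
P(question | x) = 0.0635798 / 0.0777858 ≈ 0.817

0.817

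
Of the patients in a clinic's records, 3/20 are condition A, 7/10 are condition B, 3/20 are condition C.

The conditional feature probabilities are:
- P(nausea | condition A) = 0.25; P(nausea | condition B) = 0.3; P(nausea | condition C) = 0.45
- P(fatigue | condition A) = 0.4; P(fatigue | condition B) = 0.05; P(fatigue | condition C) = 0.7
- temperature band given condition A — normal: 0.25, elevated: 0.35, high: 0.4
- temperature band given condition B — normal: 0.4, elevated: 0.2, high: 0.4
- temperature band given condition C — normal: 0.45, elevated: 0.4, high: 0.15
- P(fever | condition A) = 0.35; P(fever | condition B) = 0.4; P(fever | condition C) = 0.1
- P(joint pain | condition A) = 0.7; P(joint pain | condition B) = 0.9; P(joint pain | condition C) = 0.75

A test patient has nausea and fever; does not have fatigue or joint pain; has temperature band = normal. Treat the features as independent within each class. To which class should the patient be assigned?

condition A: 0.15 × 0.25 × (1−0.4) × 0.25 × 0.35 × (1−0.7) = 0.000590625
condition B: 0.7 × 0.3 × (1−0.05) × 0.4 × 0.4 × (1−0.9) = 0.003192
condition C: 0.15 × 0.45 × (1−0.7) × 0.45 × 0.1 × (1−0.75) = 0.0002278125
Highest score → condition B.

condition B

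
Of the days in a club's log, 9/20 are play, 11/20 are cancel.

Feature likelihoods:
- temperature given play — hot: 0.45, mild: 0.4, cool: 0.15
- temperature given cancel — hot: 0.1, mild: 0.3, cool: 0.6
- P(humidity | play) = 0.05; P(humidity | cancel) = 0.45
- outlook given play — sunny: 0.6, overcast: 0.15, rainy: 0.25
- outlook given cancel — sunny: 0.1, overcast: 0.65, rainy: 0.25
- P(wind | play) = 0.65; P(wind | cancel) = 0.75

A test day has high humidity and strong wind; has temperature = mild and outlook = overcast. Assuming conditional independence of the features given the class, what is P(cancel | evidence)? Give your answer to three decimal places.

play: 0.45 × 0.4 × 0.05 × 0.15 × 0.65 = 0.0008775
cancel: 0.55 × 0.3 × 0.45 × 0.65 × 0.75 = 0.036196875
P(cancel | x) = 0.036196875 / 0.037074375 ≈ 0.976

0.976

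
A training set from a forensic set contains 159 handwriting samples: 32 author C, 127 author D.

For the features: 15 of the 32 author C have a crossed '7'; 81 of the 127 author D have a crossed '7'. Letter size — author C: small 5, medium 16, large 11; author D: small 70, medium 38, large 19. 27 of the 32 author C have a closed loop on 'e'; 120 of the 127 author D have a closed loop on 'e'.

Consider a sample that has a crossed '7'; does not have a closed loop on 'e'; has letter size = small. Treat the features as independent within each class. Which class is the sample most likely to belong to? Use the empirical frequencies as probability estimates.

author C: (32/159) × (15/32) × (5/32) × (5/32) ≈ 0.00230321
author D: (127/159) × (81/127) × (70/127) × (7/127) ≈ 0.0154766
Highest score → author D.

author D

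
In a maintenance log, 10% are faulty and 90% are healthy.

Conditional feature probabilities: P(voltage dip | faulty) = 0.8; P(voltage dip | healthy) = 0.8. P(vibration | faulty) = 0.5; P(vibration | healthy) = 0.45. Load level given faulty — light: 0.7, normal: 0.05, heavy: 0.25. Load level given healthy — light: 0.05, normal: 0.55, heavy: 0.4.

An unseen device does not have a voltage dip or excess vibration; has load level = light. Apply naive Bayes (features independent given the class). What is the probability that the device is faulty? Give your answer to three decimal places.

0.586

faulty: 0.1 × (1−0.8) × (1−0.5) × 0.7 = 0.007
healthy: 0.9 × (1−0.8) × (1−0.45) × 0.05 = 0.00495
P(faulty | x) = 0.007 / 0.01195 ≈ 0.586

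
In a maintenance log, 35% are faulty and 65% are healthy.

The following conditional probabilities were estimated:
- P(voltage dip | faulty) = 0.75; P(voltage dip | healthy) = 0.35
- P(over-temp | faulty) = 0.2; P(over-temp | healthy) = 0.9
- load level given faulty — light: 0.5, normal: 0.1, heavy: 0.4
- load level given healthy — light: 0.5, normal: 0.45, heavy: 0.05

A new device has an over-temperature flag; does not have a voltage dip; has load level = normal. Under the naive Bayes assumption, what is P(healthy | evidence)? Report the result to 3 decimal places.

faulty: 0.35 × (1−0.75) × 0.2 × 0.1 = 0.00175
healthy: 0.65 × (1−0.35) × 0.9 × 0.45 = 0.1711125
P(healthy | x) = 0.1711125 / 0.1728625 ≈ 0.990

0.990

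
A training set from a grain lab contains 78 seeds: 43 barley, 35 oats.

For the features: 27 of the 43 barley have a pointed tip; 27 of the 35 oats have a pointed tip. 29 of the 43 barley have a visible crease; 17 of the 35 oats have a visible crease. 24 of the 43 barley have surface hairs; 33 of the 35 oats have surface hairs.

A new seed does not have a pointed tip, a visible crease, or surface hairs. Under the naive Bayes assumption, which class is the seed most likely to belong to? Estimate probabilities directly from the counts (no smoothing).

barley: (43/78) × (16/43) × (14/43) × (19/43) ≈ 0.0295101
oats: (35/78) × (8/35) × (18/35) × (2/35) ≈ 0.00301413
Highest score → barley.

barley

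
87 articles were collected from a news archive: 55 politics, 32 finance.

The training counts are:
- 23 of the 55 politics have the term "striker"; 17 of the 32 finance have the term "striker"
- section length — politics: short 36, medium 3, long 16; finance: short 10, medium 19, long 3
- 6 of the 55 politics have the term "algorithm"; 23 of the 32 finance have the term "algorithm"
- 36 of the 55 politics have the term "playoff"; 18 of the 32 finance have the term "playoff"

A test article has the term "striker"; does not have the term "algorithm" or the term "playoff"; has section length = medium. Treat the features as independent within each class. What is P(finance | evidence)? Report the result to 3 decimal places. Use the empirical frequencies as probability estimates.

0.763

politics: (55/87) × (23/55) × (3/55) × (49/55) × (19/55) ≈ 0.00443804
finance: (32/87) × (17/32) × (19/32) × (9/32) × (14/32) ≈ 0.0142759
P(finance | x) = 0.0142759 / 0.01871394 ≈ 0.763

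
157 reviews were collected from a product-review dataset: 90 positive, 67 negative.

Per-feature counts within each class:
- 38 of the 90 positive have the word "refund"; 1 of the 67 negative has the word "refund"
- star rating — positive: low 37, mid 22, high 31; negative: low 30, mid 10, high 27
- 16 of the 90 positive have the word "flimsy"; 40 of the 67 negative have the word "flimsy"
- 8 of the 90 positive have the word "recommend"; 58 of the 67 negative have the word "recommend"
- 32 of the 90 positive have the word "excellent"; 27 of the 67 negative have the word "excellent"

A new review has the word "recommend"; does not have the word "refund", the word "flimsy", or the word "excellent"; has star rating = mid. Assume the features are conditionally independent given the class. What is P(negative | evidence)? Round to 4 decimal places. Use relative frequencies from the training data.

positive: (90/157) × (52/90) × (22/90) × (74/90) × (8/90) × (58/90) ≈ 0.00381334
negative: (67/157) × (66/67) × (10/67) × (27/67) × (58/67) × (40/67) ≈ 0.0130676
P(negative | x) = 0.0130676 / 0.01688094 ≈ 0.7741

0.7741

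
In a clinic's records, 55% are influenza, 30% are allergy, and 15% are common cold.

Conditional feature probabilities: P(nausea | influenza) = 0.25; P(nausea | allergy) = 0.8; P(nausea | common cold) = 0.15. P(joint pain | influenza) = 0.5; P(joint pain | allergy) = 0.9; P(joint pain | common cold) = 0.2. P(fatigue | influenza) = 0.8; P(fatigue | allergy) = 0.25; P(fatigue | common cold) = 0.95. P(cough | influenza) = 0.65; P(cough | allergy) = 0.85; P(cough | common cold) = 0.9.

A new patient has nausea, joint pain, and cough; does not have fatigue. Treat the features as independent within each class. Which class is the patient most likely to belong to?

influenza: 0.55 × 0.25 × 0.5 × (1−0.8) × 0.65 = 0.0089375
allergy: 0.3 × 0.8 × 0.9 × (1−0.25) × 0.85 = 0.1377
common cold: 0.15 × 0.15 × 0.2 × (1−0.95) × 0.9 = 0.0002025
Highest score → allergy.

allergy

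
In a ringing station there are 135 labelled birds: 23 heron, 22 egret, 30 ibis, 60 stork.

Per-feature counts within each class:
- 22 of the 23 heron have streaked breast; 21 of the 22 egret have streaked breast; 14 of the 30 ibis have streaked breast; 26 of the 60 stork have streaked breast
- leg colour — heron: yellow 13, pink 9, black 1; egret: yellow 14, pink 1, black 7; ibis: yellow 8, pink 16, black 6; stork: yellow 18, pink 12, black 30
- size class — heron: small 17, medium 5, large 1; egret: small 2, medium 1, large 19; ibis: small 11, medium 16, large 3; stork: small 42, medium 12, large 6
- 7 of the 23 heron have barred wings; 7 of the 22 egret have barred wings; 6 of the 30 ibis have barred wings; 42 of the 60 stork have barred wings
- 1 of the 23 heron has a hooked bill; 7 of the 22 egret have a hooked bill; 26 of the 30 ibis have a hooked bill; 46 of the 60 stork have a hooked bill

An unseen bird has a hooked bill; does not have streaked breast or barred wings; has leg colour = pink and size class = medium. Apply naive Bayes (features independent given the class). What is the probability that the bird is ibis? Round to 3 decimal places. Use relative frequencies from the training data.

heron: (23/135) × (1/23) × (9/23) × (5/23) × (16/23) × (1/23) ≈ 0.0000190584
egret: (22/135) × (1/22) × (1/22) × (1/22) × (15/22) × (7/22) ≈ 0.0000033202
ibis: (30/135) × (16/30) × (16/30) × (16/30) × (24/30) × (26/30) ≈ 0.0233736
stork: (60/135) × (34/60) × (12/60) × (12/60) × (18/60) × (46/60) ≈ 0.00231704
P(ibis | x) = 0.0233736 / 0.0257130186 ≈ 0.909

0.909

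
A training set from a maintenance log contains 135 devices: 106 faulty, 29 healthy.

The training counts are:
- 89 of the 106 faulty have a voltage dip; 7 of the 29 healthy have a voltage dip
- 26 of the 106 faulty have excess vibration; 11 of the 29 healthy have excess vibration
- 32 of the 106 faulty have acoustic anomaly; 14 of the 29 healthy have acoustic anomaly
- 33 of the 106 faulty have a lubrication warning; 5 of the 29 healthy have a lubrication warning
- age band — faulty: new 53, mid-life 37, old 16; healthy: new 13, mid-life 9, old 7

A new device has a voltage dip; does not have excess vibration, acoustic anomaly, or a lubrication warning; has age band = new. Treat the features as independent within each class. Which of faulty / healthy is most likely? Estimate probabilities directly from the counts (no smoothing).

faulty

faulty: (106/135) × (89/106) × (80/106) × (74/106) × (73/106) × (53/106) ≈ 0.119606
healthy: (29/135) × (7/29) × (18/29) × (15/29) × (24/29) × (13/29) ≈ 0.00617576
Highest score → faulty.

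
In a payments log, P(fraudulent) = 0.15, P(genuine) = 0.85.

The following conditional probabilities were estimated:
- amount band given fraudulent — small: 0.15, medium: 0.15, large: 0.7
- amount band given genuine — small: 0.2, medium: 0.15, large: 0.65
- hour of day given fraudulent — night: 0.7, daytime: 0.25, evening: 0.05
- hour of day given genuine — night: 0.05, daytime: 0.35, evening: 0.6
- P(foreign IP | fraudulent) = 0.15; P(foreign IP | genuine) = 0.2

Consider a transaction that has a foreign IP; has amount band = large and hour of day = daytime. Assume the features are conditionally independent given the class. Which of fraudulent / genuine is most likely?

genuine

fraudulent: 0.15 × 0.7 × 0.25 × 0.15 = 0.0039375
genuine: 0.85 × 0.65 × 0.35 × 0.2 = 0.038675
Highest score → genuine.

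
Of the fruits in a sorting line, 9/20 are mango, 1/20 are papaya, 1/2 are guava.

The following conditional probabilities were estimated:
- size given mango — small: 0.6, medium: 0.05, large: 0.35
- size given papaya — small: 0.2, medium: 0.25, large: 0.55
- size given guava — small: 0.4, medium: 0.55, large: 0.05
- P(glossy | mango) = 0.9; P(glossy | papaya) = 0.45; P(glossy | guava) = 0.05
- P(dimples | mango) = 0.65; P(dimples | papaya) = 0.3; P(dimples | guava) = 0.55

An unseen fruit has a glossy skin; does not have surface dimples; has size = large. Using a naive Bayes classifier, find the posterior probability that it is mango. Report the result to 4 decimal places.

0.8432

mango: 0.45 × 0.35 × 0.9 × (1−0.65) = 0.0496125
papaya: 0.05 × 0.55 × 0.45 × (1−0.3) = 0.0086625
guava: 0.5 × 0.05 × 0.05 × (1−0.55) = 0.0005625
P(mango | x) = 0.0496125 / 0.0588375 ≈ 0.8432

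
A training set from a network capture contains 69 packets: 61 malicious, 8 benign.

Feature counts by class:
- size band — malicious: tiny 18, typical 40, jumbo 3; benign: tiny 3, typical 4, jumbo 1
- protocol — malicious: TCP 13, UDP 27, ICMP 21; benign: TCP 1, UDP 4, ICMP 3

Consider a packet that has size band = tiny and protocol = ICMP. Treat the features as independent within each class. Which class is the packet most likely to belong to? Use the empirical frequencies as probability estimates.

malicious

malicious: (61/69) × (18/61) × (21/61) ≈ 0.0898076
benign: (8/69) × (3/8) × (3/8) ≈ 0.0163043
Highest score → malicious.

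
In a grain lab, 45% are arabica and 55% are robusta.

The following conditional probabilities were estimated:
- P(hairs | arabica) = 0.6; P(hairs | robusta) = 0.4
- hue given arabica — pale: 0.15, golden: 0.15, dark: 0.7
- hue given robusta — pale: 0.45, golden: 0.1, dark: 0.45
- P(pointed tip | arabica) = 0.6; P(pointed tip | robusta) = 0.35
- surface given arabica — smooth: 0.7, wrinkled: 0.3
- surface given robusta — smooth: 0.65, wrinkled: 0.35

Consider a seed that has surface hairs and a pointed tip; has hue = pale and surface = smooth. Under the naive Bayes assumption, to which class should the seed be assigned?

arabica: 0.45 × 0.6 × 0.15 × 0.6 × 0.7 = 0.01701
robusta: 0.55 × 0.4 × 0.45 × 0.35 × 0.65 = 0.0225225
Highest score → robusta.

robusta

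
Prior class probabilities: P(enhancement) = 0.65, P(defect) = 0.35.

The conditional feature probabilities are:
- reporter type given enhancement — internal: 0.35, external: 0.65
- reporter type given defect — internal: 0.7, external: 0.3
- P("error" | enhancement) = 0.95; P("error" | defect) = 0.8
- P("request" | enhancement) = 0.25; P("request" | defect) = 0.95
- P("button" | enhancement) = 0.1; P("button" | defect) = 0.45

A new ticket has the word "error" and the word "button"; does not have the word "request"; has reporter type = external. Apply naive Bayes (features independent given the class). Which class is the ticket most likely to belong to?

enhancement: 0.65 × 0.65 × 0.95 × (1−0.25) × 0.1 = 0.030103125
defect: 0.35 × 0.3 × 0.8 × (1−0.95) × 0.45 = 0.00189
Highest score → enhancement.

enhancement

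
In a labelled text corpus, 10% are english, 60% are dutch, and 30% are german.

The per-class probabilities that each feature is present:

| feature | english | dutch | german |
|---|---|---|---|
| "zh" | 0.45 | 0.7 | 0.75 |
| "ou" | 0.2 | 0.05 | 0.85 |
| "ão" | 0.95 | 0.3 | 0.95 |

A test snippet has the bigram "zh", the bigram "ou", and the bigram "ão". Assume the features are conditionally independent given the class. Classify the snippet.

english: 0.1 × 0.45 × 0.2 × 0.95 = 0.00855
dutch: 0.6 × 0.7 × 0.05 × 0.3 = 0.0063
german: 0.3 × 0.75 × 0.85 × 0.95 = 0.1816875
Highest score → german.

german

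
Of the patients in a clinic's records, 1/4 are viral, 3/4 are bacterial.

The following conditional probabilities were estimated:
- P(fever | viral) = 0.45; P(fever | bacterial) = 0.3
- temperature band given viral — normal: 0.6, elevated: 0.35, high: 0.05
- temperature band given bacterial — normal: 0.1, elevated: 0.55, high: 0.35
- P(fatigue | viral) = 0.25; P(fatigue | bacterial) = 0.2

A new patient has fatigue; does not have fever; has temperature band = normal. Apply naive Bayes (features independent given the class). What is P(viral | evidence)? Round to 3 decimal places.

0.663

viral: 0.25 × (1−0.45) × 0.6 × 0.25 = 0.020625
bacterial: 0.75 × (1−0.3) × 0.1 × 0.2 = 0.0105
P(viral | x) = 0.020625 / 0.031125 ≈ 0.663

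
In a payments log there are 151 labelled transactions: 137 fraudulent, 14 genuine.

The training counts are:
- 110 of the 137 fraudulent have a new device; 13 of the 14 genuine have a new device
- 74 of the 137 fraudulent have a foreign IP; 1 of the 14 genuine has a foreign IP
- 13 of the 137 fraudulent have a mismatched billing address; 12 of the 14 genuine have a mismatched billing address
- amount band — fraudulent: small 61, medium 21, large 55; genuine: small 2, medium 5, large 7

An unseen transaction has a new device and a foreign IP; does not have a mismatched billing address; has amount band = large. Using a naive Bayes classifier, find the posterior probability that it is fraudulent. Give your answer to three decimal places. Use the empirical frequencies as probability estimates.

0.997

fraudulent: (137/151) × (110/137) × (74/137) × (124/137) × (55/137) ≈ 0.142978
genuine: (14/151) × (13/14) × (1/14) × (2/14) × (7/14) ≈ 0.000439249
P(fraudulent | x) = 0.142978 / 0.143417249 ≈ 0.997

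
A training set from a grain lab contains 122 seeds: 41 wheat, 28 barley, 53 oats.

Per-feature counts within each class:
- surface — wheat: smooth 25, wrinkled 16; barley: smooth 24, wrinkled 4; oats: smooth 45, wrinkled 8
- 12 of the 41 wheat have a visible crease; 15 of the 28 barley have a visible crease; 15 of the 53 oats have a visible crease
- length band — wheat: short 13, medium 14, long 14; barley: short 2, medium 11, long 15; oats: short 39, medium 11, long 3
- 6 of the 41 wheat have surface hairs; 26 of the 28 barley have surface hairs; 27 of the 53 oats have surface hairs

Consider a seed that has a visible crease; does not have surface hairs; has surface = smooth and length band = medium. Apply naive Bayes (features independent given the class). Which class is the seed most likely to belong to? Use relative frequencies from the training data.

wheat

wheat: (41/122) × (25/41) × (12/41) × (14/41) × (35/41) ≈ 0.0174826
barley: (28/122) × (24/28) × (15/28) × (11/28) × (2/28) ≈ 0.00295727
oats: (53/122) × (45/53) × (15/53) × (11/53) × (26/53) ≈ 0.0106288
Highest score → wheat.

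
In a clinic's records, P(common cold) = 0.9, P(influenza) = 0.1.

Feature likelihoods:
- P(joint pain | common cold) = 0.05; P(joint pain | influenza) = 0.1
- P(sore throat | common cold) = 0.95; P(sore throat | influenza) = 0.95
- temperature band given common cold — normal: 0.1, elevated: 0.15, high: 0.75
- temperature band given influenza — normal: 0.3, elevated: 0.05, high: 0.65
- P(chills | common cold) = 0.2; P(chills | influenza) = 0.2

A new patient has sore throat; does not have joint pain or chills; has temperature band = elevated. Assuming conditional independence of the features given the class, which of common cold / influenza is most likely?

common cold

common cold: 0.9 × (1−0.05) × 0.95 × 0.15 × (1−0.2) = 0.09747
influenza: 0.1 × (1−0.1) × 0.95 × 0.05 × (1−0.2) = 0.00342
Highest score → common cold.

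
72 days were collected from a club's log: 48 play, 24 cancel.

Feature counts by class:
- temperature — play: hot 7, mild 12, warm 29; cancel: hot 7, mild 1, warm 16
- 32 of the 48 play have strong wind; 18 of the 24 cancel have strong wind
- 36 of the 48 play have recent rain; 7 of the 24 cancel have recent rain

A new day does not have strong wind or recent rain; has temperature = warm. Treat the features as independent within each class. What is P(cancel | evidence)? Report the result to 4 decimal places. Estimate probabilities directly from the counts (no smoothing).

0.5397

play: (48/72) × (29/48) × (16/48) × (12/48) ≈ 0.0335648
cancel: (24/72) × (16/24) × (6/24) × (17/24) ≈ 0.0393519
P(cancel | x) = 0.0393519 / 0.0729167 ≈ 0.5397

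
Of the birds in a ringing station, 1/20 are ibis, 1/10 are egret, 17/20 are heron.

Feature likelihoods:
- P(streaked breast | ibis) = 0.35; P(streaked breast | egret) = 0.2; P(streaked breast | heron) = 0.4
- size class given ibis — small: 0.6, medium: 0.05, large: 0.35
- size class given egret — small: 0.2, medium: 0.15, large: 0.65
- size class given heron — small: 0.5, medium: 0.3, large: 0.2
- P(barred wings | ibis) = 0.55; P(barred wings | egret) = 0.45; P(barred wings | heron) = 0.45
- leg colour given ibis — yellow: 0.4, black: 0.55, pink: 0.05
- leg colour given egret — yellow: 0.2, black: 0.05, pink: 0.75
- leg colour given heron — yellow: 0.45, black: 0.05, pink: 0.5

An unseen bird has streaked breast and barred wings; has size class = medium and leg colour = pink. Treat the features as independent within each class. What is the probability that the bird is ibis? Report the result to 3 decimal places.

ibis: 0.05 × 0.35 × 0.05 × 0.55 × 0.05 = 0.0000240625
egret: 0.1 × 0.2 × 0.15 × 0.45 × 0.75 = 0.0010125
heron: 0.85 × 0.4 × 0.3 × 0.45 × 0.5 = 0.02295
P(ibis | x) = 0.0000240625 / 0.0239865625 ≈ 0.001

0.001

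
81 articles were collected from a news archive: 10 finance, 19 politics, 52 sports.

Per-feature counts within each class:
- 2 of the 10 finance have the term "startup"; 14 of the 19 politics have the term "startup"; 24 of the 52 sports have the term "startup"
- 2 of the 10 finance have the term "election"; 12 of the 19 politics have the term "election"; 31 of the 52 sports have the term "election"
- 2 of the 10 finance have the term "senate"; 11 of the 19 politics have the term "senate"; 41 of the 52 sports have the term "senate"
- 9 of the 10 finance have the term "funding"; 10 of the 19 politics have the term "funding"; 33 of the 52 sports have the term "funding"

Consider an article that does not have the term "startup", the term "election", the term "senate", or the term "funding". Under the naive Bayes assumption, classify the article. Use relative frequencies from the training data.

sports

finance: (10/81) × (8/10) × (8/10) × (8/10) × (1/10) ≈ 0.00632099
politics: (19/81) × (5/19) × (7/19) × (8/19) × (9/19) ≈ 0.00453581
sports: (52/81) × (28/52) × (21/52) × (11/52) × (19/52) ≈ 0.0107902
Highest score → sports.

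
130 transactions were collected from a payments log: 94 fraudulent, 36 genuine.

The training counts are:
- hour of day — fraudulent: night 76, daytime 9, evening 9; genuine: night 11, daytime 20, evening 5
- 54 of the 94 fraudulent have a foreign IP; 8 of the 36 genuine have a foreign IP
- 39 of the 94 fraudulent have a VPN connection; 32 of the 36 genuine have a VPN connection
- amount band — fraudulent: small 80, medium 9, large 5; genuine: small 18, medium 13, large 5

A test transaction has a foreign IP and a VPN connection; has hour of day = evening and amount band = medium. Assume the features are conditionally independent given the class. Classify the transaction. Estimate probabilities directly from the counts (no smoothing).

fraudulent: (94/130) × (9/94) × (54/94) × (39/94) × (9/94) ≈ 0.00157985
genuine: (36/130) × (5/36) × (8/36) × (32/36) × (13/36) ≈ 0.00274348
Highest score → genuine.

genuine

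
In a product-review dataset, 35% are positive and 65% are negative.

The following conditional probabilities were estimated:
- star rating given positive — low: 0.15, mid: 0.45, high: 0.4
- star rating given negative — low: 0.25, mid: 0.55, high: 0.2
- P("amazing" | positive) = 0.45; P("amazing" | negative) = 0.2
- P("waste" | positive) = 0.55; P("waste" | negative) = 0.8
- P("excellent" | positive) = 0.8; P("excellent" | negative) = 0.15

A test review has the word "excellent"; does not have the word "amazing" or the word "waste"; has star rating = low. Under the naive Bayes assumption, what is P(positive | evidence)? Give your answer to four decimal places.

positive: 0.35 × 0.15 × (1−0.45) × (1−0.55) × 0.8 = 0.010395
negative: 0.65 × 0.25 × (1−0.2) × (1−0.8) × 0.15 = 0.0039
P(positive | x) = 0.010395 / 0.014295 ≈ 0.7272

0.7272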